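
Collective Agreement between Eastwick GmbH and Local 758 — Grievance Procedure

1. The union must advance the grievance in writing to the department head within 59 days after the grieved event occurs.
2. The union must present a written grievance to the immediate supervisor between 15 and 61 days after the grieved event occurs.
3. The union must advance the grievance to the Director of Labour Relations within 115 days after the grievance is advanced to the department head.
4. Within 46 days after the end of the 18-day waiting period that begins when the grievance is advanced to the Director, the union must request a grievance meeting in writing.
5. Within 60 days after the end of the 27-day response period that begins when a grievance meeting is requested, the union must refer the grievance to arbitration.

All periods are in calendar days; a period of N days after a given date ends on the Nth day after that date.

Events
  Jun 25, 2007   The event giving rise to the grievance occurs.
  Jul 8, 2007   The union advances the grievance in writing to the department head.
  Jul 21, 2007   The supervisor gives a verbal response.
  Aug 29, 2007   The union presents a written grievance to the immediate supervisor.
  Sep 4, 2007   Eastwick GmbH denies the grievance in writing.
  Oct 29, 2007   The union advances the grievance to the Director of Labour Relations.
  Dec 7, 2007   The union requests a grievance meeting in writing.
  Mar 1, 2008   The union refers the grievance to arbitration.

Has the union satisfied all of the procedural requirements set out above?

Step 1: 59 days after Jun 25, 2007 (when the grieved event occurs) is Aug 23, 2007; completed Jul 8, 2007, before the deadline.
Step 2: the window is 15–61 days after Jun 25, 2007 (when the grieved event occurs), so Jul 10, 2007 through Aug 25, 2007; done Aug 29, 2007 — 4 days after the window closed.
The analysis stops there.

No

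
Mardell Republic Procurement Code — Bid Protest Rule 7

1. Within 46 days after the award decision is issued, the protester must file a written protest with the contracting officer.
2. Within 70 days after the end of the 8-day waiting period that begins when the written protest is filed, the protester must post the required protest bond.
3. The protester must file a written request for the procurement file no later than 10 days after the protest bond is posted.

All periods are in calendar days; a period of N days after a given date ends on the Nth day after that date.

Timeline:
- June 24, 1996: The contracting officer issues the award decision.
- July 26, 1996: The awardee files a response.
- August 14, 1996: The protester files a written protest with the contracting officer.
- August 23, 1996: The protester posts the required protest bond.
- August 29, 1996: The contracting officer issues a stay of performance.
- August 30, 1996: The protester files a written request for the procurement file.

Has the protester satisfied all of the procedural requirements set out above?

No

Step 1 — counting 46 days from June 24, 1996 (when the award decision is issued) gives a deadline of August 9, 1996; August 14, 1996 misses that deadline by 5 days.
The procedure was therefore not followed at step 1.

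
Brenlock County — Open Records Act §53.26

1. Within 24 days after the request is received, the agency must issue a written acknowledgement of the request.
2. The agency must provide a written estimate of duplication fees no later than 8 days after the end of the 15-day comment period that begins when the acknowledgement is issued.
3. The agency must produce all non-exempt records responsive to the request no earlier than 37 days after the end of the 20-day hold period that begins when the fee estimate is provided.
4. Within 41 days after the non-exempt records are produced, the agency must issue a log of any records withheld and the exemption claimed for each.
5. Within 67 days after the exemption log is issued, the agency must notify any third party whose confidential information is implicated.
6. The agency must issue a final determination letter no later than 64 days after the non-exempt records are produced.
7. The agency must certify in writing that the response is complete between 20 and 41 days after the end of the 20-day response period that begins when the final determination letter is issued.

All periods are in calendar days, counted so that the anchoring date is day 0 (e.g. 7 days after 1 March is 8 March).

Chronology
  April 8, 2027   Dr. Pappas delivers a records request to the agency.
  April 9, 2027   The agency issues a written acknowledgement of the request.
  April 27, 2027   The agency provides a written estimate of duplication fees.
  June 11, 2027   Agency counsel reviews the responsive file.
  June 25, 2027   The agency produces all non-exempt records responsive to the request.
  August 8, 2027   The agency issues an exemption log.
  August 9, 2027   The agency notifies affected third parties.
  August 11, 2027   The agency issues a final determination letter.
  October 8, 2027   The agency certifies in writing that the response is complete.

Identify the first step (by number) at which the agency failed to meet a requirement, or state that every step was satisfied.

Step 1: 24 days after April 8, 2027 (when the request is received) is May 2, 2027; done April 9, 2027 — timely.
Step 2: 8 days after April 24, 2027 (end of the 15-day comment period, which began when the acknowledgement is issued on April 9, 2027) is May 2, 2027; completed April 27, 2027, before the deadline.
Step 3: the earliest permitted date is 37 days after May 17, 2027 (end of the 20-day hold period, which began when the fee estimate is provided on April 27, 2027), i.e. June 23, 2027; done June 25, 2027 — permitted.
Step 4: 41 days after June 25, 2027 (when the non-exempt records are produced) is August 5, 2027; August 8, 2027 misses that deadline by 3 days.
The procedure was therefore not followed at step 4.

Step 4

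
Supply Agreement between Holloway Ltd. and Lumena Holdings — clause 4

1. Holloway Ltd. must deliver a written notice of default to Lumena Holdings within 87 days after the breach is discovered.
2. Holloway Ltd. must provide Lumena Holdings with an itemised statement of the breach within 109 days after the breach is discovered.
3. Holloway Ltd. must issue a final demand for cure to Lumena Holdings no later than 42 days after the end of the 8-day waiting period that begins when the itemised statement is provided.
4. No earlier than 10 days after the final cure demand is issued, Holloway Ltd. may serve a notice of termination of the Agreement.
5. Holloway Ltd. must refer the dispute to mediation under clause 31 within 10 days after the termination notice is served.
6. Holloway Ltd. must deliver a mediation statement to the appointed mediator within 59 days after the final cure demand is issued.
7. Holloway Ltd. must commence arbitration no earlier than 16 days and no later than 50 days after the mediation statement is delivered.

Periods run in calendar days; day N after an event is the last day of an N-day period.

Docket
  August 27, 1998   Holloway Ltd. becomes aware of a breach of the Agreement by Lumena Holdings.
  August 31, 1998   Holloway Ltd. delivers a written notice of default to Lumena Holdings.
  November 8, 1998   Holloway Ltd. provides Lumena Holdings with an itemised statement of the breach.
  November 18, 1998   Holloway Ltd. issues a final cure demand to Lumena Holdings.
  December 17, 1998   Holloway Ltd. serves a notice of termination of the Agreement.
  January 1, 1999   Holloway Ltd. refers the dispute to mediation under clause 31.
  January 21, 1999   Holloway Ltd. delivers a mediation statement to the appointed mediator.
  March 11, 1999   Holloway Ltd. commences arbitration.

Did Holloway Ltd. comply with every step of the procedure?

No

(1) due by August 27, 1998 + 87 days = November 22, 1998; done August 31, 1998 — timely.
(2) due by August 27, 1998 + 109 days = December 14, 1998; November 8, 1998 is within that limit.
(3) due by November 16, 1998 + 42 days = December 28, 1998; November 18, 1998 is within that limit.
(4) permitted from November 18, 1998 + 10 days = November 28, 1998 onward; done December 17, 1998 — permitted.
(5) due by December 17, 1998 + 10 days = December 27, 1998; January 1, 1999 misses that deadline by 5 days.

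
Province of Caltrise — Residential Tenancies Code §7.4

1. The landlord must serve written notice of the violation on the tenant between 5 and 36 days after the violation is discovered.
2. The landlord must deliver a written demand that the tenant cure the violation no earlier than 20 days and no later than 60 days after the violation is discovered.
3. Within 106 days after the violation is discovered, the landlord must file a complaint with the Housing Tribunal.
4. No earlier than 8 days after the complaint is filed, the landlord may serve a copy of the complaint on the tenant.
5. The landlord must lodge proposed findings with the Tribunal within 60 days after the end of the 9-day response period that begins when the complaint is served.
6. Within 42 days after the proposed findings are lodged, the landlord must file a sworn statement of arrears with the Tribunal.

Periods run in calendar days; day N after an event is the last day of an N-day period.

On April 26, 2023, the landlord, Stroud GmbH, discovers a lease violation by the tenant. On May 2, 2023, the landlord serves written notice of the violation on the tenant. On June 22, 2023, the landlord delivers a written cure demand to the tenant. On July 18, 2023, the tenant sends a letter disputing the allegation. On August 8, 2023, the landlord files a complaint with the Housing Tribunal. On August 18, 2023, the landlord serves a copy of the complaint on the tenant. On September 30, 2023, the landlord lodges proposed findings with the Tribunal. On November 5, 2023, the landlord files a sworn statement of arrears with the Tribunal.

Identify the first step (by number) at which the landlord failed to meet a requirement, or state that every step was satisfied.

None — every step was satisfied

Step 1 — 5 and 36 days from April 26, 2023 (when the violation is discovered) are May 1, 2023 and June 1, 2023 respectively; done May 2, 2023, which is between those dates.
Step 2 — 20 and 60 days from April 26, 2023 (when the violation is discovered) are May 16, 2023 and June 25, 2023 respectively; done June 22, 2023, which is between those dates.
Step 3 — counting 106 days from April 26, 2023 (when the violation is discovered) gives a deadline of August 10, 2023; done August 8, 2023 — timely.
Step 4 — must wait 8 days from August 8, 2023 (when the complaint is filed), so not before August 16, 2023; done August 18, 2023 — permitted.
Step 5 — counting 60 days from August 27, 2023 (end of the 9-day response period, which began when the complaint is served on August 18, 2023) gives a deadline of October 26, 2023; September 30, 2023 is within that limit.
Step 6 — counting 42 days from September 30, 2023 (when the proposed findings are lodged) gives a deadline of November 11, 2023; November 5, 2023 is within that limit.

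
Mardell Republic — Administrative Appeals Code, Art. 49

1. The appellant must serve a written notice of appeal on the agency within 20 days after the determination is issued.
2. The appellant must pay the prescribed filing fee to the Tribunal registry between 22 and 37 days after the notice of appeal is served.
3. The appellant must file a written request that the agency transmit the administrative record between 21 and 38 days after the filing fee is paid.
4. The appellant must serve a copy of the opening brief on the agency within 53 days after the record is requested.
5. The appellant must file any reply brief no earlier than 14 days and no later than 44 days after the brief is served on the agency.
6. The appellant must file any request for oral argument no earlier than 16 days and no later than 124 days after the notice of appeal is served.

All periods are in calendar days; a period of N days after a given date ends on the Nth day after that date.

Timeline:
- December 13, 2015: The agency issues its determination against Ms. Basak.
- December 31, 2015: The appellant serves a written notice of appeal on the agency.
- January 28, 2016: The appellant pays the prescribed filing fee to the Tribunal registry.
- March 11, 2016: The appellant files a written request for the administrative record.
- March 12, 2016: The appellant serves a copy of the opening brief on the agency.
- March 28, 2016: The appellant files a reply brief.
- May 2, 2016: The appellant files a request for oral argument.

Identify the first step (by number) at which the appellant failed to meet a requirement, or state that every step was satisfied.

(1) due by December 13, 2015 + 20 days = January 2, 2016; done December 31, 2015 — timely.
(2) the permitted window runs from December 31, 2015 + 22 = January 22, 2016 to December 31, 2015 + 37 = February 6, 2016; done January 28, 2016 — within the window.
(3) the permitted window runs from January 28, 2016 + 21 = February 18, 2016 to January 28, 2016 + 38 = March 6, 2016; March 11, 2016 is 5 days past the end of the window.
The analysis stops there.

Step 3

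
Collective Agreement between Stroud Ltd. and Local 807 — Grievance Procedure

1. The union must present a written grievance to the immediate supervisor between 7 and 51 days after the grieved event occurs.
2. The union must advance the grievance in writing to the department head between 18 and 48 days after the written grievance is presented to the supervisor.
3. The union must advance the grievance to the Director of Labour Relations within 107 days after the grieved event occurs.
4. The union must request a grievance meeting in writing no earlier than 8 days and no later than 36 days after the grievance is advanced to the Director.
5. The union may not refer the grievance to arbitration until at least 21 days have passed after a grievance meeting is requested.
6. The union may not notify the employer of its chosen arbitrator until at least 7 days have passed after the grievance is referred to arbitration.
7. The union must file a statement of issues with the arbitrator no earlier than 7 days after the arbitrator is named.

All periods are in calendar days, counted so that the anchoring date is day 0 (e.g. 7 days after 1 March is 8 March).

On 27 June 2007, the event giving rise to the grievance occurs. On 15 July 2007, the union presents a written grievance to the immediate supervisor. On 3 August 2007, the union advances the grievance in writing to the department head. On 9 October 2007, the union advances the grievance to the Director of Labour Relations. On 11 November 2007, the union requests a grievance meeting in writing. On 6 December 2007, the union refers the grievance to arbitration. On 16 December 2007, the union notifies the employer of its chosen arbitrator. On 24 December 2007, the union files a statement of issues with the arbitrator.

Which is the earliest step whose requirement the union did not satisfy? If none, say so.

(1) the permitted window runs from 27 June 2007 + 7 = 4 July 2007 to 27 June 2007 + 51 = 17 August 2007; done 15 July 2007, which is between those dates.
(2) the permitted window runs from 15 July 2007 + 18 = 2 August 2007 to 15 July 2007 + 48 = 1 September 2007; done 3 August 2007, which is between those dates.
(3) due by 27 June 2007 + 107 days = 12 October 2007; completed 9 October 2007, before the deadline.
(4) the permitted window runs from 9 October 2007 + 8 = 17 October 2007 to 9 October 2007 + 36 = 14 November 2007; done 11 November 2007, which is between those dates.
(5) permitted from 11 November 2007 + 21 days = 2 December 2007 onward; done 6 December 2007, after the minimum wait.
(6) permitted from 6 December 2007 + 7 days = 13 December 2007 onward; 16 December 2007 is on or after that date.
(7) permitted from 16 December 2007 + 7 days = 23 December 2007 onward; done 24 December 2007 — permitted.

None — every step was satisfied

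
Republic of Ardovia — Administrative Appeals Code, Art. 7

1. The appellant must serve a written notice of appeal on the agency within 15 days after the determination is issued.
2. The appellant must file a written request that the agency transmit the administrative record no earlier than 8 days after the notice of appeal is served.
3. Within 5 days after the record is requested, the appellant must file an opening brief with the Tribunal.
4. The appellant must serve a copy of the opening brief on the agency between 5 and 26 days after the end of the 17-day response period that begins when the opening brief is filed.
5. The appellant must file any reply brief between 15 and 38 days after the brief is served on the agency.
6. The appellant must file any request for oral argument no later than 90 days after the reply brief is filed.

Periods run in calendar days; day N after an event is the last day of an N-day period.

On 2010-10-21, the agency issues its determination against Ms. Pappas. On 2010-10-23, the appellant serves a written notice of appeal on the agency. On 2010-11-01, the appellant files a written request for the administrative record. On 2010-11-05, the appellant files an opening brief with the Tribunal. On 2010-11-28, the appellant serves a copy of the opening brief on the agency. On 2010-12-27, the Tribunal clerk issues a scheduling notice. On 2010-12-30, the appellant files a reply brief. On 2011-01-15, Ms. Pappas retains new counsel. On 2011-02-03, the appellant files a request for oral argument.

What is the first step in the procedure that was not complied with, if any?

(1) due by 2010-10-21 + 15 days = 2010-11-05; 2010-10-23 is within that limit.
(2) permitted from 2010-10-23 + 8 days = 2010-10-31 onward; 2010-11-01 is on or after that date.
(3) due by 2010-11-01 + 5 days = 2010-11-06; done 2010-11-05 — timely.
(4) the permitted window runs from 2010-11-22 + 5 = 2010-11-27 to 2010-11-22 + 26 = 2010-12-18; 2010-11-28 falls inside that range.
(5) the permitted window runs from 2010-11-28 + 15 = 2010-12-13 to 2010-11-28 + 38 = 2011-01-05; 2010-12-30 falls inside that range.
(6) due by 2010-12-30 + 90 days = 2011-03-30; 2011-02-03 is within that limit.

None — every step was satisfied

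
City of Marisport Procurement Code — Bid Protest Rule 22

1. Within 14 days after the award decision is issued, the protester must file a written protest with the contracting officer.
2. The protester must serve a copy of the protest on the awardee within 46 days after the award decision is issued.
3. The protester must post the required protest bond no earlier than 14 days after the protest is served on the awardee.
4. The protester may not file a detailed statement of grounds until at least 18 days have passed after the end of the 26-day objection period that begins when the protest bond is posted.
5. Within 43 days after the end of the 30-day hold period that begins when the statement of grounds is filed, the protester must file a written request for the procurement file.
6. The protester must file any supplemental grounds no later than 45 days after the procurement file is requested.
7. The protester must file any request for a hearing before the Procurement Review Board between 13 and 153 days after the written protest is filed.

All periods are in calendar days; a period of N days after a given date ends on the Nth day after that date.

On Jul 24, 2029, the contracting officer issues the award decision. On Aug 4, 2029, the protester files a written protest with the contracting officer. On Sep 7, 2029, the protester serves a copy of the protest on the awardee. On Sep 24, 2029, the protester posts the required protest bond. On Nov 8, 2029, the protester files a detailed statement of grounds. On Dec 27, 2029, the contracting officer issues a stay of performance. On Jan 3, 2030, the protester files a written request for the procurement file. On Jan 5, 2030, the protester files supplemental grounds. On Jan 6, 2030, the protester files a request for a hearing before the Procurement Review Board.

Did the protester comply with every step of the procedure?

No

(1) due by Jul 24, 2029 + 14 days = Aug 7, 2029; done Aug 4, 2029 — timely.
(2) due by Jul 24, 2029 + 46 days = Sep 8, 2029; done Sep 7, 2029 — timely.
(3) permitted from Sep 7, 2029 + 14 days = Sep 21, 2029 onward; Sep 24, 2029 is on or after that date.
(4) permitted from Oct 20, 2029 + 18 days = Nov 7, 2029 onward; done Nov 8, 2029, after the minimum wait.
(5) due by Dec 8, 2029 + 43 days = Jan 20, 2030; done Jan 3, 2030 — timely.
(6) due by Jan 3, 2030 + 45 days = Feb 17, 2030; completed Jan 5, 2030, before the deadline.
(7) the permitted window runs from Aug 4, 2029 + 13 = Aug 17, 2029 to Aug 4, 2029 + 153 = Jan 4, 2030; done Jan 6, 2030 — 2 days after the window closed.
The procedure was therefore not followed at step 7.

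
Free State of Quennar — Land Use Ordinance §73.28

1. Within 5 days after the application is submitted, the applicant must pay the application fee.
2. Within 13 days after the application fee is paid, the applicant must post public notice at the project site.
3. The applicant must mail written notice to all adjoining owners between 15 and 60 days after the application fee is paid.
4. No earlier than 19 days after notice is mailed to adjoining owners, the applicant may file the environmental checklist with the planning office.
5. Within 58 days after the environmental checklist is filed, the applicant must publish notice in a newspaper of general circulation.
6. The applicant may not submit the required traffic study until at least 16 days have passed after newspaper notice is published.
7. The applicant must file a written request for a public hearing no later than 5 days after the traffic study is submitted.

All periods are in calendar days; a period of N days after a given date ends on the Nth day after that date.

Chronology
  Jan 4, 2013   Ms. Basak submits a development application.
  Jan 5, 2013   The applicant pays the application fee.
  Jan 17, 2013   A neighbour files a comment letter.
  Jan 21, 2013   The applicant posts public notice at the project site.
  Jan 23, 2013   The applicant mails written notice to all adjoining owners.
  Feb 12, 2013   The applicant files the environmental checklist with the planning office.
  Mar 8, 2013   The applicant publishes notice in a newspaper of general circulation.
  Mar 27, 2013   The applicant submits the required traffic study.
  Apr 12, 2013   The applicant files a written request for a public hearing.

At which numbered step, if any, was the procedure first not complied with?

Step 2

(1) due by Jan 4, 2013 + 5 days = Jan 9, 2013; completed Jan 5, 2013, before the deadline.
(2) due by Jan 5, 2013 + 13 days = Jan 18, 2013; Jan 21, 2013 misses that deadline by 3 days.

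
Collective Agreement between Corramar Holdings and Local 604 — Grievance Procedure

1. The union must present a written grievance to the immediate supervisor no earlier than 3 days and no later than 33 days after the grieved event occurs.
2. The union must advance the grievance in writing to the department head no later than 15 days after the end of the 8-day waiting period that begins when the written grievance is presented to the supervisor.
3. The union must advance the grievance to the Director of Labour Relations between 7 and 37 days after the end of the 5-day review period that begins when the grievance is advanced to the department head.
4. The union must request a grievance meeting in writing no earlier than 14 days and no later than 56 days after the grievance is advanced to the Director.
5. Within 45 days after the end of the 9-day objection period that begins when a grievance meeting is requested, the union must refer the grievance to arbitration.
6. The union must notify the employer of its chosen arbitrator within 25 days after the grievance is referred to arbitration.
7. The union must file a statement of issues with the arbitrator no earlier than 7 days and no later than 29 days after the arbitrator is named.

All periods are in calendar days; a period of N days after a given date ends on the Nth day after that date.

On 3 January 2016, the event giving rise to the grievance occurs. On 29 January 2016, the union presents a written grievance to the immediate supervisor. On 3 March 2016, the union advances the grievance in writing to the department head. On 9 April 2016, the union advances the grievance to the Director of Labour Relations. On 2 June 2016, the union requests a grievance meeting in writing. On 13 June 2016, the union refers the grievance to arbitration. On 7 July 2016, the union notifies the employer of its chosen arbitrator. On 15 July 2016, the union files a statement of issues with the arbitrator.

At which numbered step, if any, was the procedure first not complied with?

Step 2

Step 1: the window is 3–33 days after 3 January 2016 (when the grieved event occurs), so 6 January 2016 through 5 February 2016; done 29 January 2016, which is between those dates.
Step 2: 15 days after 6 February 2016 (end of the 8-day waiting period, which began when the written grievance is presented to the supervisor on 29 January 2016) is 21 February 2016; not done until 3 March 2016, 11 days after the deadline.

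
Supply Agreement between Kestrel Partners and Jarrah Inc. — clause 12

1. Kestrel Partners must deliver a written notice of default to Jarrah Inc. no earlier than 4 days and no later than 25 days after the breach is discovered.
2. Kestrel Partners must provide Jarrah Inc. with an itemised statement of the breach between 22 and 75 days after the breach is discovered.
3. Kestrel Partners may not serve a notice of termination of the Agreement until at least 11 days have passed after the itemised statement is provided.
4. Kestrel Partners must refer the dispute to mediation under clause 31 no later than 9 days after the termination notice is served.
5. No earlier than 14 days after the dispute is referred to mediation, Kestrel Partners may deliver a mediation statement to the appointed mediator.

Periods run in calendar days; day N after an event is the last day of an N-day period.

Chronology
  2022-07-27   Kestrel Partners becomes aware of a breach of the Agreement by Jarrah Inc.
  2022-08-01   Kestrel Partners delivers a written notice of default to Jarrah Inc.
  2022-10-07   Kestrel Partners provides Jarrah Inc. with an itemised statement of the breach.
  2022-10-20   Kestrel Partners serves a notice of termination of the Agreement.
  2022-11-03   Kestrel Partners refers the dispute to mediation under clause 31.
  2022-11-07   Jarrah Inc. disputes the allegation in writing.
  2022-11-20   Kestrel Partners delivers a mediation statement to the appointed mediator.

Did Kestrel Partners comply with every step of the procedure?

(1) the permitted window runs from 2022-07-27 + 4 = 2022-07-31 to 2022-07-27 + 25 = 2022-08-21; done 2022-08-01 — within the window.
(2) the permitted window runs from 2022-07-27 + 22 = 2022-08-18 to 2022-07-27 + 75 = 2022-10-10; 2022-10-07 falls inside that range.
(3) permitted from 2022-10-07 + 11 days = 2022-10-18 onward; done 2022-10-20, after the minimum wait.
(4) due by 2022-10-20 + 9 days = 2022-10-29; not done until 2022-11-03, 5 days after the deadline.
The procedure was therefore not followed at step 4.

No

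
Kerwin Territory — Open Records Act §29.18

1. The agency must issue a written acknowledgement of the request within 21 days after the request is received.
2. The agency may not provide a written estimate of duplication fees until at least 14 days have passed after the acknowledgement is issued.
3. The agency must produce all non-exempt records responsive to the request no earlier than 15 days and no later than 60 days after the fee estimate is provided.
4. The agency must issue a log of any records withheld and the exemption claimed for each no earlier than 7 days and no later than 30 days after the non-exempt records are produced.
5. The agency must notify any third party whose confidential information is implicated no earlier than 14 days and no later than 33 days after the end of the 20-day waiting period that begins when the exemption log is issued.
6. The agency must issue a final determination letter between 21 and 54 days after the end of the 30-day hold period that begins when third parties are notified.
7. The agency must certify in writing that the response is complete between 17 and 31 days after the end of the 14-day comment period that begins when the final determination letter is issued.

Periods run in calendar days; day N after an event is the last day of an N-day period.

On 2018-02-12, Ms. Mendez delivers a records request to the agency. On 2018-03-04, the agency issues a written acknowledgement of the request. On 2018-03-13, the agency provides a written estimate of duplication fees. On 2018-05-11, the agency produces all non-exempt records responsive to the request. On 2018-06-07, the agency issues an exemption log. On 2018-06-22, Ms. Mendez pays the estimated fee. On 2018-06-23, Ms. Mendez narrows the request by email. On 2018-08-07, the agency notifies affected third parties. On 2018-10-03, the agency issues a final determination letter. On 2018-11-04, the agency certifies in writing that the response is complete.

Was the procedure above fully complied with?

Step 1 — counting 21 days from 2018-02-12 (when the request is received) gives a deadline of 2018-03-05; 2018-03-04 is within that limit.
Step 2 — must wait 14 days from 2018-03-04 (when the acknowledgement is issued), so not before 2018-03-18; 2018-03-13 is 5 days before the earliest permitted date.
That is the first point of non-compliance.

No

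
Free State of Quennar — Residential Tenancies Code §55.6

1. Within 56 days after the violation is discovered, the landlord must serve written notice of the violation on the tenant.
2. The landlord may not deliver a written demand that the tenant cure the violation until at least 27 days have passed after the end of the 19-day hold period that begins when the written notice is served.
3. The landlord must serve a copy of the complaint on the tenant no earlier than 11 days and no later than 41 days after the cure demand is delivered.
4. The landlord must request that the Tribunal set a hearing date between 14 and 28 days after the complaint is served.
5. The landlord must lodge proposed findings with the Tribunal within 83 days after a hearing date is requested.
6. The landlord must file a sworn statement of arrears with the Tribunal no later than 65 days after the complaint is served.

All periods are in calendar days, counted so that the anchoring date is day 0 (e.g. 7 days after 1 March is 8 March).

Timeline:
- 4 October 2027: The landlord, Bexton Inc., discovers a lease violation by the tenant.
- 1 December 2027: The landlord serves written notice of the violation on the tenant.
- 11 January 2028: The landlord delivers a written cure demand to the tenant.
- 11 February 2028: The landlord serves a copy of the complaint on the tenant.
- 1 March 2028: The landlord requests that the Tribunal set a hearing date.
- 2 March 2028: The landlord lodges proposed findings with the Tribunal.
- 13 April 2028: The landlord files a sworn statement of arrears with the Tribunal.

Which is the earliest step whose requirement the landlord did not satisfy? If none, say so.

Step 1: 56 days after 4 October 2027 (when the violation is discovered) is 29 November 2027; 1 December 2027 misses that deadline by 2 days.

Step 1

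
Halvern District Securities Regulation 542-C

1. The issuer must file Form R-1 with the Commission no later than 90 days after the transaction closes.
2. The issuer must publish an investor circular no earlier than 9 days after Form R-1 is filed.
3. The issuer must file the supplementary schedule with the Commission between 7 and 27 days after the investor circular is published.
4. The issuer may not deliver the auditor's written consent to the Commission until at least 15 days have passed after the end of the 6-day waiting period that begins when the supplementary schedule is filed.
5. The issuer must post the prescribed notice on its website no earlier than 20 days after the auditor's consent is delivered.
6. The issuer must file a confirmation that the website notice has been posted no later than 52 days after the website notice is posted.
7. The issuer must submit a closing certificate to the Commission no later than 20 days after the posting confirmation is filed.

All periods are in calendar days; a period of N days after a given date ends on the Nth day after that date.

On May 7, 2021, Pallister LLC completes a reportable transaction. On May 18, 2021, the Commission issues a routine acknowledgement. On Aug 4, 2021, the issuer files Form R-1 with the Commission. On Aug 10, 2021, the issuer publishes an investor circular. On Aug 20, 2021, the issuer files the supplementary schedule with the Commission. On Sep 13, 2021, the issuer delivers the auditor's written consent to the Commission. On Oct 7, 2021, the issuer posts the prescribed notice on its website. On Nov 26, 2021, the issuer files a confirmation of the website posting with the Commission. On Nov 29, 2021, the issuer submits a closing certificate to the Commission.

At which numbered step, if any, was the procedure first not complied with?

Step 1: 90 days after May 7, 2021 (when the transaction closes) is Aug 5, 2021; done Aug 4, 2021 — timely.
Step 2: the earliest permitted date is 9 days after Aug 4, 2021 (when Form R-1 is filed), i.e. Aug 13, 2021; acted on Aug 10, 2021, 3 days prematurely.
That is the first point of non-compliance.

Step 2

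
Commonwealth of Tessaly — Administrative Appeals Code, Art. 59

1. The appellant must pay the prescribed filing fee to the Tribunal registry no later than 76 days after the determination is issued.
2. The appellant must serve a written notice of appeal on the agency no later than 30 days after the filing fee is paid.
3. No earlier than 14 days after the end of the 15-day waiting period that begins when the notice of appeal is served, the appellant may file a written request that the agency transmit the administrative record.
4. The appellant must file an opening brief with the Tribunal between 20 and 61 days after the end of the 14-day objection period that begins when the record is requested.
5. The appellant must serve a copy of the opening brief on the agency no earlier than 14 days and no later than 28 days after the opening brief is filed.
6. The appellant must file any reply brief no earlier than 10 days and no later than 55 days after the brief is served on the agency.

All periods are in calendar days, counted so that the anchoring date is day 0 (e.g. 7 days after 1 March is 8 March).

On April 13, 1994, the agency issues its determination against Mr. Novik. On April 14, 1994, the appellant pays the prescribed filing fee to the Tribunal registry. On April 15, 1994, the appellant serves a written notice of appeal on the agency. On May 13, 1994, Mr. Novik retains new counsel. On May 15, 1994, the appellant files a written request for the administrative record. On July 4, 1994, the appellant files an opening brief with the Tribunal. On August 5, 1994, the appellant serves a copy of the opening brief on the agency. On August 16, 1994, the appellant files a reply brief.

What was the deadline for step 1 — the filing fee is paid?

June 28, 1994

Step 1 runs from April 13, 1994, when the determination is issued. 76 days after April 13, 1994 is June 28, 1994.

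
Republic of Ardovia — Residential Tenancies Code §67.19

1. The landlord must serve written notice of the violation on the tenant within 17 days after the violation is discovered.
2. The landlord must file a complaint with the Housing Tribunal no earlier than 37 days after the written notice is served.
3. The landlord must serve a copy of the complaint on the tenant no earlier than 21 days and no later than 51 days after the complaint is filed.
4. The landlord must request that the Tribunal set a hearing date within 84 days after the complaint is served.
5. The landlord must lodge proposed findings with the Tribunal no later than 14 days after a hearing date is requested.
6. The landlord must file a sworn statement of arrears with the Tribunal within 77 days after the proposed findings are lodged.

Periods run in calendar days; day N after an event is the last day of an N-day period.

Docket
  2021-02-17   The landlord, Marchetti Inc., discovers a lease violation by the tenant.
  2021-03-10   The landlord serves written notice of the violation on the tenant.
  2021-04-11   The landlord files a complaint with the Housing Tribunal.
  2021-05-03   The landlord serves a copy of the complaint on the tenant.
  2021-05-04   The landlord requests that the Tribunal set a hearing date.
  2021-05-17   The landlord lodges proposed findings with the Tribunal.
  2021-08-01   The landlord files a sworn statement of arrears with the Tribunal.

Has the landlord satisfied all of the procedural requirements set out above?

No

Step 1 — counting 17 days from 2021-02-17 (when the violation is discovered) gives a deadline of 2021-03-06; done 2021-03-10 — 4 days late.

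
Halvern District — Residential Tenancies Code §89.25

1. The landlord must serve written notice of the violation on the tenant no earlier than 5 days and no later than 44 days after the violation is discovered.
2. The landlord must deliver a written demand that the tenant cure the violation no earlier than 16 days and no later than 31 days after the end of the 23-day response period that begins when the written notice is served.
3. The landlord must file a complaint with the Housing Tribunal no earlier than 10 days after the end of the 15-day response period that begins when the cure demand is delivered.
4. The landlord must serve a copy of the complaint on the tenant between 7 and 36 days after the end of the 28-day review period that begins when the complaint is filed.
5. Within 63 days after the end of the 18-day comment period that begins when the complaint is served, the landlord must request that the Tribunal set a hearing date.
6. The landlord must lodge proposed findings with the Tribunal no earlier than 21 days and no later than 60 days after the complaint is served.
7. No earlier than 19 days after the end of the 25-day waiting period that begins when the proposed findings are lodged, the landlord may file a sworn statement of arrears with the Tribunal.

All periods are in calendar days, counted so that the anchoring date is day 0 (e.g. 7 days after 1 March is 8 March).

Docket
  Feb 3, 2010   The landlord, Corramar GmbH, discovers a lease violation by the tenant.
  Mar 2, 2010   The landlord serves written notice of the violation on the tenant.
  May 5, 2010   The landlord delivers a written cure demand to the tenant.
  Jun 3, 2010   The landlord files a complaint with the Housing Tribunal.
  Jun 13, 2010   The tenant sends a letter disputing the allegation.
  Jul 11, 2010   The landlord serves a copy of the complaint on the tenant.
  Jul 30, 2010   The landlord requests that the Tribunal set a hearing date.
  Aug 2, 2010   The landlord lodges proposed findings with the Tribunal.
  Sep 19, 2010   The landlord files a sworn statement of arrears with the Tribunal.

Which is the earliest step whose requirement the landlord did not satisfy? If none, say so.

Step 1 — 5 and 44 days from Feb 3, 2010 (when the violation is discovered) are Feb 8, 2010 and Mar 19, 2010 respectively; Mar 2, 2010 falls inside that range.
Step 2 — 16 and 31 days from Mar 25, 2010 (end of the 23-day response period, which began when the written notice is served on Mar 2, 2010) are Apr 10, 2010 and Apr 25, 2010 respectively; May 5, 2010 is 10 days past the end of the window.

Step 2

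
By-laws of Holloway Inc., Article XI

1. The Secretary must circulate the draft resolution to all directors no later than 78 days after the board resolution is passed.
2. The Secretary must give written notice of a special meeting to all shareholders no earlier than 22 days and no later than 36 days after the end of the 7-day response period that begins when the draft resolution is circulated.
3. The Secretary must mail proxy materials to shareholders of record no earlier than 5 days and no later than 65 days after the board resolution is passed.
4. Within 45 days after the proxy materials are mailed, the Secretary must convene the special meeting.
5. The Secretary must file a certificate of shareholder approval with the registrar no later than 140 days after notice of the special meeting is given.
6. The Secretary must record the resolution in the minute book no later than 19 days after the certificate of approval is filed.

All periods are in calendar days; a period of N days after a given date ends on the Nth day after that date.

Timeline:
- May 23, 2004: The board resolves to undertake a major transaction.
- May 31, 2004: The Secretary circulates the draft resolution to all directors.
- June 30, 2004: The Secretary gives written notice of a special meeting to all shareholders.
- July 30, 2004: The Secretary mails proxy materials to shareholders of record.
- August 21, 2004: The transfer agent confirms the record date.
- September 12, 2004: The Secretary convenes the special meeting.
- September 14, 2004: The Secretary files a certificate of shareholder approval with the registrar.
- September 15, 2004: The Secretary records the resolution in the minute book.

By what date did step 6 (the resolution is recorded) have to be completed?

October 3, 2004

Step 6 runs from September 14, 2004, when the certificate of approval is filed. 19 days after September 14, 2004 is October 3, 2004.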